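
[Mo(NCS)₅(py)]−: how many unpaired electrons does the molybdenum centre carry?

2

Summing ligand charges against the −1 overall charge gives an oxidation state of +4 for molybdenum.
Mo sits in group 6, so the d-electron count is 6 − 4 = 2.
In an octahedral field the d² configuration is t₂g²e_g⁰ (only one arrangement possible), giving 2 unpaired electrons.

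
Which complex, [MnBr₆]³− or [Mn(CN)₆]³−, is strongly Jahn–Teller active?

[MnBr₆]³−: Summing ligand charges against the −3 overall charge gives an oxidation state of +3 for manganese. Group 7 minus oxidation state 3 gives a d⁴ configuration. Bromide is a weak-field ligand for a first-row metal, so the complex is high-spin. The t₂g³e_g¹ (high-spin) configuration has an unevenly filled e_g set; the Jahn–Teller theorem predicts a tetragonal distortion (typically axial elongation) to lift the degeneracy.
[Mn(CN)₆]³−: Ligand charges: each cyanide is −1. With an overall charge of −3 the manganese centre must be in the +3 oxidation state. Group 7 minus oxidation state 3 gives a d⁴ configuration. Cyanide is a strong-field ligand (high in the spectrochemical series) for a first-row metal, so the complex is low-spin. The d⁴ configuration leaves the e_g set evenly filled (or empty) — no strong Jahn–Teller driving force.

[MnBr₆]³−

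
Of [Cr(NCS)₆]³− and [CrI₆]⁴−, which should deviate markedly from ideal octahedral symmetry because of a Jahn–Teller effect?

[CrI₆]⁴−

[Cr(NCS)₆]³−: Summing ligand charges against the −3 overall charge gives an oxidation state of +3 for chromium. Cr sits in group 6, so the d-electron count is 6 − 3 = 3. The d³ configuration leaves the e_g set evenly filled (or empty) — no strong Jahn–Teller driving force.
[CrI₆]⁴−: Each iodide is −1; balancing the −4 overall charge requires Cr(II). Cr sits in group 6, so the d-electron count is 6 − 2 = 4. Iodide is a weak-field ligand for a first-row metal, so the complex is high-spin. The t₂g³e_g¹ (high-spin) configuration has an unevenly filled e_g set; the Jahn–Teller theorem predicts a tetragonal distortion (typically axial elongation) to lift the degeneracy.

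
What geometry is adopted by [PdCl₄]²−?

Ligand charges: each chloride is −1. With an overall charge of −2 the palladium centre must be in the +2 oxidation state.
Group 10 minus oxidation state 2 gives a d⁸ configuration.
With 4 monodentate ligands the coordination number is 4.
A 4d d⁸ ion has a large crystal-field splitting; square planar leaves the high-energy d_{x²−y²} orbital empty and maximises CFSE.

square planar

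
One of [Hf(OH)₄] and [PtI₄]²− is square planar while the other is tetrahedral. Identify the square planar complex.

[PtI₄]²−

For [Hf(OH)₄]: Summing ligand charges against the 0 overall charge gives an oxidation state of +4 for hafnium. Group 4 minus oxidation state 4 gives a d⁰ configuration. A d⁰ ion has no crystal-field stabilisation preference between square planar and tetrahedral, so four ligands adopt the sterically favoured tetrahedral geometry. → tetrahedral.
For [PtI₄]²−: Summing ligand charges against the −2 overall charge gives an oxidation state of +2 for platinum. Pt sits in group 10, so the d-electron count is 10 − 2 = 8. A 5d d⁸ ion has a large crystal-field splitting; square planar leaves the high-energy d_{x²−y²} orbital empty and maximises CFSE. → square planar.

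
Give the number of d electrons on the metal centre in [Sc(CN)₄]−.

Each cyanide is −1; balancing the −1 overall charge requires Sc(III).
Scandium is a group-3 element; Sc(III) is therefore d⁰.

d⁰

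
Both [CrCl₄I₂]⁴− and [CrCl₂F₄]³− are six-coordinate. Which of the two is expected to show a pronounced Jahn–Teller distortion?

[CrCl₄I₂]⁴−: Summing ligand charges against the −4 overall charge gives an oxidation state of +2 for chromium. Group 6 minus oxidation state 2 gives a d⁴ configuration. Chloride and iodide are weak-field ligands for a first-row metal, so the complex is high-spin. The t₂g³e_g¹ (high-spin) configuration has an unevenly filled e_g set; the Jahn–Teller theorem predicts a tetragonal distortion (typically axial elongation) to lift the degeneracy.
[CrCl₂F₄]³−: Ligand charges: each chloride is −1; each fluoride is −1. With an overall charge of −3 the chromium centre must be in the +3 oxidation state. Group 6 minus oxidation state 3 gives a d³ configuration. The d³ configuration leaves the e_g set evenly filled (or empty) — no strong Jahn–Teller driving force.

[CrCl₄I₂]⁴−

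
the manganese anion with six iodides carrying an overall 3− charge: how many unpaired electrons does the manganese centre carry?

Each iodide is −1; balancing the −3 overall charge requires Mn(III).
Mn sits in group 7, so the d-electron count is 7 − 3 = 4.
The spin state decides the count: Iodide is a weak-field ligand for a first-row metal, so the complex is high-spin.
An octahedral high-spin d⁴ ion is t₂g³e_g¹, giving 4 unpaired electrons.

4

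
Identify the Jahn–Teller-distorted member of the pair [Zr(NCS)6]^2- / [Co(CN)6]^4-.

[Zr(NCS)6]^2-: Summing ligand charges against the −2 overall charge gives an oxidation state of +4 for zirconium. Zr sits in group 4, so the d-electron count is 4 − 4 = 0. The d⁰ configuration leaves the e_g set evenly filled (or empty) — no strong Jahn–Teller driving force.
[Co(CN)6]^4-: Ligand charges: each cyanide is −1. With an overall charge of −4 the cobalt centre must be in the +2 oxidation state. Cobalt is a group-9 element; Co(II) is therefore d⁷. Cyanide is a strong-field ligand (high in the spectrochemical series) for a first-row metal, so the complex is low-spin. The t₂g⁶e_g¹ (low-spin) configuration has an unevenly filled e_g set; the Jahn–Teller theorem predicts a tetragonal distortion (typically axial elongation) to lift the degeneracy.

[Co(CN)6]^4-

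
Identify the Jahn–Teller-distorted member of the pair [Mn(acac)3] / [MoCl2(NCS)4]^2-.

[Mn(acac)3]: Each acetylacetonate is −1; balancing the 0 overall charge requires Mn(III). Group 7 minus oxidation state 3 gives a d⁴ configuration. Acetylacetonate is a weak-field ligand for a first-row metal, so the complex is high-spin. The t₂g³e_g¹ (high-spin) configuration has an unevenly filled e_g set; the Jahn–Teller theorem predicts a tetragonal distortion (typically axial elongation) to lift the degeneracy.
[MoCl2(NCS)4]^2-: Summing ligand charges against the −2 overall charge gives an oxidation state of +4 for molybdenum. Molybdenum is a group-6 element; Mo(IV) is therefore d². The d² configuration leaves the e_g set evenly filled (or empty) — no strong Jahn–Teller driving force.

[Mn(acac)3]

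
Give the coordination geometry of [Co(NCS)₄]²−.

tetrahedral

Summing ligand charges against the −2 overall charge gives an oxidation state of +2 for cobalt.
Group 9 minus oxidation state 2 gives a d⁷ configuration.
Coordination number: 4.
Isothiocyanate is a weak-field ligand.
For a high-spin 3d d⁷ ion with weak-field ligands the small Δₜ gives little square-planar CFSE advantage, so four ligands adopt the sterically favoured tetrahedral geometry.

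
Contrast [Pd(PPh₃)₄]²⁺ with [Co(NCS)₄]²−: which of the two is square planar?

[Pd(PPh₃)₄]²⁺

For [Pd(PPh₃)₄]²⁺: Triphenylphosphine is neutral; balancing the +2 overall charge requires Pd(II). Pd sits in group 10, so the d-electron count is 10 − 2 = 8. A 4d d⁸ ion has a large crystal-field splitting; square planar leaves the high-energy d_{x²−y²} orbital empty and maximises CFSE. → square planar.
For [Co(NCS)₄]²−: Ligand charges: each isothiocyanate is −1. With an overall charge of −2 the cobalt centre must be in the +2 oxidation state. Cobalt is a group-9 element; Co(II) is therefore d⁷. For a high-spin 3d d⁷ ion with weak-field ligands the small Δₜ gives little square-planar CFSE advantage, so four ligands adopt the sterically favoured tetrahedral geometry. → tetrahedral.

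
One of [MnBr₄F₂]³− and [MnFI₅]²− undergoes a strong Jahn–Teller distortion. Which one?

[MnBr₄F₂]³−: Each bromide is −1; each fluoride is −1; balancing the −3 overall charge requires Mn(III). Group 7 minus oxidation state 3 gives a d⁴ configuration. Bromide and fluoride are weak-field ligands for a first-row metal, so the complex is high-spin. The t₂g³e_g¹ (high-spin) configuration has an unevenly filled e_g set; the Jahn–Teller theorem predicts a tetragonal distortion (typically axial elongation) to lift the degeneracy.
[MnFI₅]²−: Each fluoride is −1; each iodide is −1; balancing the −2 overall charge requires Mn(IV). Group 7 minus oxidation state 4 gives a d³ configuration. The d³ configuration leaves the e_g set evenly filled (or empty) — no strong Jahn–Teller driving force.

[MnBr₄F₂]³−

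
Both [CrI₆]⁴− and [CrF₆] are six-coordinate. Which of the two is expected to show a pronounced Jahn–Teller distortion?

[CrI₆]⁴−: Each iodide is −1; balancing the −4 overall charge requires Cr(II). Chromium is a group-6 element; Cr(II) is therefore d⁴. Iodide is a weak-field ligand for a first-row metal, so the complex is high-spin. The t₂g³e_g¹ (high-spin) configuration has an unevenly filled e_g set; the Jahn–Teller theorem predicts a tetragonal distortion (typically axial elongation) to lift the degeneracy.
[CrF₆]: Ligand charges: each fluoride is −1. With an overall charge of 0 the chromium centre must be in the +6 oxidation state. Chromium is a group-6 element; Cr(VI) is therefore d⁰. The d⁰ configuration leaves the e_g set evenly filled (or empty) — no strong Jahn–Teller driving force.

[CrI₆]⁴−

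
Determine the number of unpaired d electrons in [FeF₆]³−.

5

Ligand charges: each fluoride is −1. With an overall charge of −3 the iron centre must be in the +3 oxidation state.
Group 8 minus oxidation state 3 gives a d⁵ configuration.
The spin state decides the count: Fluoride is a weak-field ligand for a first-row metal, so the complex is high-spin.
An octahedral high-spin d⁵ ion is t₂g³e_g², giving 5 unpaired electrons.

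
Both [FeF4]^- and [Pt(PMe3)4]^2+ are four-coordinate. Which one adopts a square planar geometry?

For [FeF4]^-: Summing ligand charges against the −1 overall charge gives an oxidation state of +3 for iron. Fe sits in group 8, so the d-electron count is 8 − 3 = 5. A high-spin d⁵ ion has zero CFSE in either geometry, so four ligands adopt the sterically favoured tetrahedral geometry. → tetrahedral.
For [Pt(PMe3)4]^2+: Trimethylphosphine is neutral; balancing the +2 overall charge requires Pt(II). Group 10 minus oxidation state 2 gives a d⁸ configuration. A 5d d⁸ ion has a large crystal-field splitting; square planar leaves the high-energy d_{x²−y²} orbital empty and maximises CFSE. → square planar.

[Pt(PMe3)4]^2+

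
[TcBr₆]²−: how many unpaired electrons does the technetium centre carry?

Ligand charges: each bromide is −1. With an overall charge of −2 the technetium centre must be in the +4 oxidation state.
Tc sits in group 7, so the d-electron count is 7 − 4 = 3.
In an octahedral field the d³ configuration is t₂g³e_g⁰ (only one arrangement possible), giving 3 unpaired electrons.

3 unpaired electrons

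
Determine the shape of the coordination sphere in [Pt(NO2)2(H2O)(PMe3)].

Ligand charges: each nitro (N-bound nitrite) is −1; water is neutral; trimethylphosphine is neutral. With an overall charge of 0 the platinum centre must be in the +2 oxidation state.
Pt sits in group 10, so the d-electron count is 10 − 2 = 8.
Coordination number: 4.
A 5d d⁸ ion has a large crystal-field splitting; square planar leaves the high-energy d_{x²−y²} orbital empty and maximises CFSE.

square planar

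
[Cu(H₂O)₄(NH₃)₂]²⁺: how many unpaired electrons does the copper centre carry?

1 unpaired electron

Summing ligand charges against the +2 overall charge gives an oxidation state of +2 for copper.
Group 11 minus oxidation state 2 gives a d⁹ configuration.
In an octahedral field the d⁹ configuration is t₂g⁶e_g³ (only one arrangement possible), giving 1 unpaired electron.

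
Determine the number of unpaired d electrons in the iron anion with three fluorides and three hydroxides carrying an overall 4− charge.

Ligand charges: each fluoride is −1; each hydroxide is −1. With an overall charge of −4 the iron centre must be in the +2 oxidation state.
Iron is a group-8 element; Fe(II) is therefore d⁶.
The spin state decides the count: Fluoride and hydroxide are weak-field ligands for a first-row metal, so the complex is high-spin.
An octahedral high-spin d⁶ ion is t₂g⁴e_g², giving 4 unpaired electrons.

4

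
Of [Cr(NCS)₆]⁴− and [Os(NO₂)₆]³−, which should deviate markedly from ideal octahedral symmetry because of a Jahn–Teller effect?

[Cr(NCS)₆]⁴−

[Cr(NCS)₆]⁴−: Ligand charges: each isothiocyanate is −1. With an overall charge of −4 the chromium centre must be in the +2 oxidation state. Group 6 minus oxidation state 2 gives a d⁴ configuration. Isothiocyanate is a weak-field ligand for a first-row metal, so the complex is high-spin. The t₂g³e_g¹ (high-spin) configuration has an unevenly filled e_g set; the Jahn–Teller theorem predicts a tetragonal distortion (typically axial elongation) to lift the degeneracy.
[Os(NO₂)₆]³−: Summing ligand charges against the −3 overall charge gives an oxidation state of +3 for osmium. Group 8 minus oxidation state 3 gives a d⁵ configuration. A 5d ion has a large Δₒ and is invariably low-spin. The d⁵ configuration leaves the e_g set evenly filled (or empty) — no strong Jahn–Teller driving force.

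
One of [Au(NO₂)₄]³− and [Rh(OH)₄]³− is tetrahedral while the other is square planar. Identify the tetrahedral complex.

[Au(NO₂)₄]³−

For [Au(NO₂)₄]³−: Ligand charges: each nitro (N-bound nitrite) is −1. With an overall charge of −3 the gold centre must be in the +1 oxidation state. Au sits in group 11, so the d-electron count is 11 − 1 = 10. A d¹⁰ ion has no crystal-field stabilisation preference between square planar and tetrahedral, so four ligands adopt the sterically favoured tetrahedral geometry. → tetrahedral.
For [Rh(OH)₄]³−: Each hydroxide is −1; balancing the −3 overall charge requires Rh(I). Group 9 minus oxidation state 1 gives a d⁸ configuration. A 4d d⁸ ion has a large crystal-field splitting; square planar leaves the high-energy d_{x²−y²} orbital empty and maximises CFSE. → square planar.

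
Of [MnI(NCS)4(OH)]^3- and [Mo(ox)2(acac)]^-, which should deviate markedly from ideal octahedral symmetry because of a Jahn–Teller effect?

[MnI(NCS)4(OH)]^3-: Ligand charges: each iodide is −1; each isothiocyanate is −1; each hydroxide is −1. With an overall charge of −3 the manganese centre must be in the +3 oxidation state. Group 7 minus oxidation state 3 gives a d⁴ configuration. Hydroxide, iodide, and isothiocyanate are weak-field ligands for a first-row metal, so the complex is high-spin. The t₂g³e_g¹ (high-spin) configuration has an unevenly filled e_g set; the Jahn–Teller theorem predicts a tetragonal distortion (typically axial elongation) to lift the degeneracy.
[Mo(ox)2(acac)]^-: Ligand charges: each oxalate is −2; each acetylacetonate is −1. With an overall charge of −1 the molybdenum centre must be in the +4 oxidation state. Group 6 minus oxidation state 4 gives a d² configuration. The d² configuration leaves the e_g set evenly filled (or empty) — no strong Jahn–Teller driving force.

[MnI(NCS)4(OH)]^3-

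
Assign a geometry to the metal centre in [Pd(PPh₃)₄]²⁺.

Summing ligand charges against the +2 overall charge gives an oxidation state of +2 for palladium.
Palladium is a group-10 element; Pd(II) is therefore d⁸.
Coordination number: 4.
A 4d d⁸ ion has a large crystal-field splitting; square planar leaves the high-energy d_{x²−y²} orbital empty and maximises CFSE.

square planar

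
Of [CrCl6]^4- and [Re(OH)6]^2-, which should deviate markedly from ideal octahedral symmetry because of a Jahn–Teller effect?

[CrCl6]^4-

[CrCl6]^4-: Summing ligand charges against the −4 overall charge gives an oxidation state of +2 for chromium. Chromium is a group-6 element; Cr(II) is therefore d⁴. Chloride is a weak-field ligand for a first-row metal, so the complex is high-spin. The t₂g³e_g¹ (high-spin) configuration has an unevenly filled e_g set; the Jahn–Teller theorem predicts a tetragonal distortion (typically axial elongation) to lift the degeneracy.
[Re(OH)6]^2-: Ligand charges: each hydroxide is −1. With an overall charge of −2 the rhenium centre must be in the +4 oxidation state. Rhenium is a group-7 element; Re(IV) is therefore d³. The d³ configuration leaves the e_g set evenly filled (or empty) — no strong Jahn–Teller driving force.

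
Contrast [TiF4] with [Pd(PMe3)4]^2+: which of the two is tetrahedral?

[TiF4]

For [TiF4]: Ligand charges: each fluoride is −1. With an overall charge of 0 the titanium centre must be in the +4 oxidation state. Group 4 minus oxidation state 4 gives a d⁰ configuration. A d⁰ ion has no crystal-field stabilisation preference between square planar and tetrahedral, so four ligands adopt the sterically favoured tetrahedral geometry. → tetrahedral.
For [Pd(PMe3)4]^2+: Trimethylphosphine is neutral; balancing the +2 overall charge requires Pd(II). Palladium is a group-10 element; Pd(II) is therefore d⁸. A 4d d⁸ ion has a large crystal-field splitting; square planar leaves the high-energy d_{x²−y²} orbital empty and maximises CFSE. → square planar.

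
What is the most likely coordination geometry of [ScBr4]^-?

tetrahedral

Ligand charges: each bromide is −1. With an overall charge of −1 the scandium centre must be in the +3 oxidation state.
Scandium is a group-3 element; Sc(III) is therefore d⁰.
With 4 monodentate ligands the coordination number is 4.
A d⁰ ion has no crystal-field stabilisation preference between square planar and tetrahedral, so four ligands adopt the sterically favoured tetrahedral geometry.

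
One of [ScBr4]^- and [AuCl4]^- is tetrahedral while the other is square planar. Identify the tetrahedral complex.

[ScBr4]^-

For [ScBr4]^-: Summing ligand charges against the −1 overall charge gives an oxidation state of +3 for scandium. Scandium is a group-3 element; Sc(III) is therefore d⁰. A d⁰ ion has no crystal-field stabilisation preference between square planar and tetrahedral, so four ligands adopt the sterically favoured tetrahedral geometry. → tetrahedral.
For [AuCl4]^-: Ligand charges: each chloride is −1. With an overall charge of −1 the gold centre must be in the +3 oxidation state. Gold is a group-11 element; Au(III) is therefore d⁸. A 5d d⁸ ion has a large crystal-field splitting; square planar leaves the high-energy d_{x²−y²} orbital empty and maximises CFSE. → square planar.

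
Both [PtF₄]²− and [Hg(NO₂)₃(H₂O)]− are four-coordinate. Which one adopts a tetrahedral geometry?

For [PtF₄]²−: Summing ligand charges against the −2 overall charge gives an oxidation state of +2 for platinum. Group 10 minus oxidation state 2 gives a d⁸ configuration. A 5d d⁸ ion has a large crystal-field splitting; square planar leaves the high-energy d_{x²−y²} orbital empty and maximises CFSE. → square planar.
For [Hg(NO₂)₃(H₂O)]−: Each nitro (N-bound nitrite) is −1; water is neutral; balancing the −1 overall charge requires Hg(II). Hg sits in group 12, so the d-electron count is 12 − 2 = 10. A d¹⁰ ion has no crystal-field stabilisation preference between square planar and tetrahedral, so four ligands adopt the sterically favoured tetrahedral geometry. → tetrahedral.

[Hg(NO₂)₃(H₂O)]−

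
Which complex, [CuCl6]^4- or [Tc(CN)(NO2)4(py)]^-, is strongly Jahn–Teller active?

[CuCl6]^4-: Ligand charges: each chloride is −1. With an overall charge of −4 the copper centre must be in the +2 oxidation state. Copper is a group-11 element; Cu(II) is therefore d⁹. The t₂g⁶e_g³ configuration has an unevenly filled e_g set; the Jahn–Teller theorem predicts a tetragonal distortion (typically axial elongation) to lift the degeneracy.
[Tc(CN)(NO2)4(py)]^-: Summing ligand charges against the −1 overall charge gives an oxidation state of +4 for technetium. Technetium is a group-7 element; Tc(IV) is therefore d³. The d³ configuration leaves the e_g set evenly filled (or empty) — no strong Jahn–Teller driving force.

[CuCl6]^4-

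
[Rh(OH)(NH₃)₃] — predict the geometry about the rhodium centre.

square planar

Summing ligand charges against the 0 overall charge gives an oxidation state of +1 for rhodium.
Group 9 minus oxidation state 1 gives a d⁸ configuration.
With 4 monodentate ligands the coordination number is 4.
A 4d d⁸ ion has a large crystal-field splitting; square planar leaves the high-energy d_{x²−y²} orbital empty and maximises CFSE.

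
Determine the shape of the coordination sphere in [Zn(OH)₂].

Summing ligand charges against the 0 overall charge gives an oxidation state of +2 for zinc.
Zn sits in group 12, so the d-electron count is 12 − 2 = 10.
Coordination number: 2.
A d¹⁰ ion with only two ligands adopts a linear arrangement (sp hybridisation; no CFSE preference).

linear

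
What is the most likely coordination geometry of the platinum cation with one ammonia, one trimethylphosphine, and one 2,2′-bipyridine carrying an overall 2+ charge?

Ammonia is neutral; trimethylphosphine is neutral; 2,2′-bipyridine is neutral; balancing the +2 overall charge requires Pt(II).
Group 10 minus oxidation state 2 gives a d⁸ configuration.
Counting donor atoms: 1×ammonia (monodentate) → 1 donor; 1×trimethylphosphine (monodentate) → 1 donor; 1×2,2′-bipyridine (bidentate) → 2 donors. Coordination number = 4.
A 5d d⁸ ion has a large crystal-field splitting; square planar leaves the high-energy d_{x²−y²} orbital empty and maximises CFSE.

square planar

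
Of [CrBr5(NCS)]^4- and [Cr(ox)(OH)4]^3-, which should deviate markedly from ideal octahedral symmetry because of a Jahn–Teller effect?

[CrBr5(NCS)]^4-

[CrBr5(NCS)]^4-: Each bromide is −1; each isothiocyanate is −1; balancing the −4 overall charge requires Cr(II). Chromium is a group-6 element; Cr(II) is therefore d⁴. Bromide and isothiocyanate are weak-field ligands for a first-row metal, so the complex is high-spin. The t₂g³e_g¹ (high-spin) configuration has an unevenly filled e_g set; the Jahn–Teller theorem predicts a tetragonal distortion (typically axial elongation) to lift the degeneracy.
[Cr(ox)(OH)4]^3-: Summing ligand charges against the −3 overall charge gives an oxidation state of +3 for chromium. Chromium is a group-6 element; Cr(III) is therefore d³. The d³ configuration leaves the e_g set evenly filled (or empty) — no strong Jahn–Teller driving force.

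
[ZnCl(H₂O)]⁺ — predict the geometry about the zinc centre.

linear

Summing ligand charges against the +1 overall charge gives an oxidation state of +2 for zinc.
Group 12 minus oxidation state 2 gives a d¹⁰ configuration.
Coordination number: 2.
A d¹⁰ ion with only two ligands adopts a linear arrangement (sp hybridisation; no CFSE preference).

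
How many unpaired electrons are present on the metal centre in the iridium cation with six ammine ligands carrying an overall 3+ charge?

0 unpaired electrons

Summing ligand charges against the +3 overall charge gives an oxidation state of +3 for iridium.
Ir sits in group 9, so the d-electron count is 9 − 3 = 6.
The spin state decides the count: a 5d ion has a large Δₒ and is invariably low-spin.
An octahedral low-spin d⁶ ion is t₂g⁶e_g⁰, giving 0 unpaired electrons.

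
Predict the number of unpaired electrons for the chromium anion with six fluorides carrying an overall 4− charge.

Ligand charges: each fluoride is −1. With an overall charge of −4 the chromium centre must be in the +2 oxidation state.
Group 6 minus oxidation state 2 gives a d⁴ configuration.
The spin state decides the count: Fluoride is a weak-field ligand for a first-row metal, so the complex is high-spin.
An octahedral high-spin d⁴ ion is t₂g³e_g¹, giving 4 unpaired electrons.

4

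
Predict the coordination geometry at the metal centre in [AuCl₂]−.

Each chloride is −1; balancing the −1 overall charge requires Au(I).
Gold is a group-11 element; Au(I) is therefore d¹⁰.
Coordination number: 2.
A d¹⁰ ion with only two ligands adopts a linear arrangement (sp hybridisation; no CFSE preference).

linear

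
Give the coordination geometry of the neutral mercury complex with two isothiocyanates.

linear

Ligand charges: each isothiocyanate is −1. With an overall charge of 0 the mercury centre must be in the +2 oxidation state.
Group 12 minus oxidation state 2 gives a d¹⁰ configuration.
Coordination number: 2.
A d¹⁰ ion with only two ligands adopts a linear arrangement (sp hybridisation; no CFSE preference).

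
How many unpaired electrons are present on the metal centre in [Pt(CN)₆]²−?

Summing ligand charges against the −2 overall charge gives an oxidation state of +4 for platinum.
Group 10 minus oxidation state 4 gives a d⁶ configuration.
The spin state decides the count: a 5d ion has a large Δₒ and is invariably low-spin.
An octahedral low-spin d⁶ ion is t₂g⁶e_g⁰, giving 0 unpaired electrons.

0 unpaired electrons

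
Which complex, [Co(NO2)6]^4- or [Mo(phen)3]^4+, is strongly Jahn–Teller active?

[Co(NO2)6]^4-: Summing ligand charges against the −4 overall charge gives an oxidation state of +2 for cobalt. Co sits in group 9, so the d-electron count is 9 − 2 = 7. Nitro (N-bound nitrite) is a strong-field ligand (high in the spectrochemical series) for a first-row metal, so the complex is low-spin. The t₂g⁶e_g¹ (low-spin) configuration has an unevenly filled e_g set; the Jahn–Teller theorem predicts a tetragonal distortion (typically axial elongation) to lift the degeneracy.
[Mo(phen)3]^4+: Summing ligand charges against the +4 overall charge gives an oxidation state of +4 for molybdenum. Molybdenum is a group-6 element; Mo(IV) is therefore d². The d² configuration leaves the e_g set evenly filled (or empty) — no strong Jahn–Teller driving force.

[Co(NO2)6]^4-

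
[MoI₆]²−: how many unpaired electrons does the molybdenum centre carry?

Each iodide is −1; balancing the −2 overall charge requires Mo(IV).
Mo sits in group 6, so the d-electron count is 6 − 4 = 2.
In an octahedral field the d² configuration is t₂g²e_g⁰ (only one arrangement possible), giving 2 unpaired electrons.

2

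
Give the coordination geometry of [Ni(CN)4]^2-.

square planar

Ligand charges: each cyanide is −1. With an overall charge of −2 the nickel centre must be in the +2 oxidation state.
Nickel is a group-10 element; Ni(II) is therefore d⁸.
Coordination number: 4.
Cyanide is a strong-field ligand (high in the spectrochemical series).
A 3d d⁸ ion with strong-field ligands gains enough CFSE to favour square planar over tetrahedral.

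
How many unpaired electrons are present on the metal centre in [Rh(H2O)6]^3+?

0

Ligand charges: water is neutral. With an overall charge of +3 the rhodium centre must be in the +3 oxidation state.
Rhodium is a group-9 element; Rh(III) is therefore d⁶.
The spin state decides the count: a 4d ion has a large Δₒ and is invariably low-spin.
An octahedral low-spin d⁶ ion is t₂g⁶e_g⁰, giving 0 unpaired electrons.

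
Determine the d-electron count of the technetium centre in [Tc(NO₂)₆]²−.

Ligand charges: each nitro (N-bound nitrite) is −1. With an overall charge of −2 the technetium centre must be in the +4 oxidation state.
Group 7 minus oxidation state 4 gives a d³ configuration.

d3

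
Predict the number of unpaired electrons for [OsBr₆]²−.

Summing ligand charges against the −2 overall charge gives an oxidation state of +4 for osmium.
Osmium is a group-8 element; Os(IV) is therefore d⁴.
The spin state decides the count: a 5d ion has a large Δₒ and is invariably low-spin.
An octahedral low-spin d⁴ ion is t₂g⁴e_g⁰, giving 2 unpaired electrons.

2 unpaired electrons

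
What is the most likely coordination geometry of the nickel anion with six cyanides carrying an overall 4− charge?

octahedral

Summing ligand charges against the −4 overall charge gives an oxidation state of +2 for nickel.
Ni sits in group 10, so the d-electron count is 10 − 2 = 8.
With 6 monodentate ligands the coordination number is 6.
Six donors around a single metal centre give an octahedral coordination sphere.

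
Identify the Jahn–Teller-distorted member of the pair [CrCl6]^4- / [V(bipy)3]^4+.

[CrCl6]^4-

[CrCl6]^4-: Ligand charges: each chloride is −1. With an overall charge of −4 the chromium centre must be in the +2 oxidation state. Group 6 minus oxidation state 2 gives a d⁴ configuration. Chloride is a weak-field ligand for a first-row metal, so the complex is high-spin. The t₂g³e_g¹ (high-spin) configuration has an unevenly filled e_g set; the Jahn–Teller theorem predicts a tetragonal distortion (typically axial elongation) to lift the degeneracy.
[V(bipy)3]^4+: Ligand charges: 2,2′-bipyridine is neutral. With an overall charge of +4 the vanadium centre must be in the +4 oxidation state. Group 5 minus oxidation state 4 gives a d¹ configuration. The d¹ configuration leaves the e_g set evenly filled (or empty) — no strong Jahn–Teller driving force.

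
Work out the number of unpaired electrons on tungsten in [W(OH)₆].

Ligand charges: each hydroxide is −1. With an overall charge of 0 the tungsten centre must be in the +6 oxidation state.
Tungsten is a group-6 element; W(VI) is therefore d⁰.
In an octahedral field the d⁰ configuration is t₂g⁰e_g⁰, giving 0 unpaired electrons.

0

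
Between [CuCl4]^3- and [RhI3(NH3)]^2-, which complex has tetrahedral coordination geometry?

[CuCl4]^3-

For [CuCl4]^3-: Each chloride is −1; balancing the −3 overall charge requires Cu(I). Group 11 minus oxidation state 1 gives a d¹⁰ configuration. A d¹⁰ ion has no crystal-field stabilisation preference between square planar and tetrahedral, so four ligands adopt the sterically favoured tetrahedral geometry. → tetrahedral.
For [RhI3(NH3)]^2-: Each iodide is −1; ammonia is neutral; balancing the −2 overall charge requires Rh(I). Rh sits in group 9, so the d-electron count is 9 − 1 = 8. A 4d d⁸ ion has a large crystal-field splitting; square planar leaves the high-energy d_{x²−y²} orbital empty and maximises CFSE. → square planar.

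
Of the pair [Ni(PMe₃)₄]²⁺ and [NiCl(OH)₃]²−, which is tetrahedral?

[NiCl(OH)₃]²−

For [Ni(PMe₃)₄]²⁺: Ligand charges: trimethylphosphine is neutral. With an overall charge of +2 the nickel centre must be in the +2 oxidation state. Group 10 minus oxidation state 2 gives a d⁸ configuration. Trimethylphosphine is a strong-field ligand (high in the spectrochemical series). A 3d d⁸ ion with strong-field ligands gains enough CFSE to favour square planar over tetrahedral. → square planar.
For [NiCl(OH)₃]²−: Summing ligand charges against the −2 overall charge gives an oxidation state of +2 for nickel. Ni sits in group 10, so the d-electron count is 10 − 2 = 8. Chloride and hydroxide are weak-field ligands. With weak-field ligands the CFSE gain from square planar is small, so a 3d d⁸ ion takes the sterically preferred tetrahedral geometry. → tetrahedral.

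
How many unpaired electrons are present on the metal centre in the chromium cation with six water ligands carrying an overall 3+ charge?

Water is neutral; balancing the +3 overall charge requires Cr(III).
Cr sits in group 6, so the d-electron count is 6 − 3 = 3.
In an octahedral field the d³ configuration is t₂g³e_g⁰ (only one arrangement possible), giving 3 unpaired electrons.

3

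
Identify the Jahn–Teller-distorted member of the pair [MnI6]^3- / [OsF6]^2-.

[MnI6]^3-

[MnI6]^3-: Each iodide is −1; balancing the −3 overall charge requires Mn(III). Manganese is a group-7 element; Mn(III) is therefore d⁴. Iodide is a weak-field ligand for a first-row metal, so the complex is high-spin. The t₂g³e_g¹ (high-spin) configuration has an unevenly filled e_g set; the Jahn–Teller theorem predicts a tetragonal distortion (typically axial elongation) to lift the degeneracy.
[OsF6]^2-: Each fluoride is −1; balancing the −2 overall charge requires Os(IV). Group 8 minus oxidation state 4 gives a d⁴ configuration. A 5d ion has a large Δₒ and is invariably low-spin. The d⁴ configuration leaves the e_g set evenly filled (or empty) — no strong Jahn–Teller driving force.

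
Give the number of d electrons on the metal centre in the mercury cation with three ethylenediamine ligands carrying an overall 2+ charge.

d10

Ligand charges: ethylenediamine is neutral. With an overall charge of +2 the mercury centre must be in the +2 oxidation state.
Mercury is a group-12 element; Hg(II) is therefore d¹⁰.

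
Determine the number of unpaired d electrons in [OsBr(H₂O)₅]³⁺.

Ligand charges: each bromide is −1; water is neutral. With an overall charge of +3 the osmium centre must be in the +4 oxidation state.
Group 8 minus oxidation state 4 gives a d⁴ configuration.
The spin state decides the count: a 5d ion has a large Δₒ and is invariably low-spin.
An octahedral low-spin d⁴ ion is t₂g⁴e_g⁰, giving 2 unpaired electrons.

2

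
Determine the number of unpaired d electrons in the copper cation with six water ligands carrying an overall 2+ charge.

Summing ligand charges against the +2 overall charge gives an oxidation state of +2 for copper.
Copper is a group-11 element; Cu(II) is therefore d⁹.
In an octahedral field the d⁹ configuration is t₂g⁶e_g³ (only one arrangement possible), giving 1 unpaired electron.

1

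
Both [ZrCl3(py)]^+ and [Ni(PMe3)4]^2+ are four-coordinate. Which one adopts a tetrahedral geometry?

[ZrCl3(py)]^+

For [ZrCl3(py)]^+: Summing ligand charges against the +1 overall charge gives an oxidation state of +4 for zirconium. Zr sits in group 4, so the d-electron count is 4 − 4 = 0. A d⁰ ion has no crystal-field stabilisation preference between square planar and tetrahedral, so four ligands adopt the sterically favoured tetrahedral geometry. → tetrahedral.
For [Ni(PMe3)4]^2+: Ligand charges: trimethylphosphine is neutral. With an overall charge of +2 the nickel centre must be in the +2 oxidation state. Nickel is a group-10 element; Ni(II) is therefore d⁸. Trimethylphosphine is a strong-field ligand (high in the spectrochemical series). A 3d d⁸ ion with strong-field ligands gains enough CFSE to favour square planar over tetrahedral. → square planar.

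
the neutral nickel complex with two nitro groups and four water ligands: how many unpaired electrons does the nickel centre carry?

Each nitro (N-bound nitrite) is −1; water is neutral; balancing the 0 overall charge requires Ni(II).
Ni sits in group 10, so the d-electron count is 10 − 2 = 8.
In an octahedral field the d⁸ configuration is t₂g⁶e_g² (only one arrangement possible), giving 2 unpaired electrons.

2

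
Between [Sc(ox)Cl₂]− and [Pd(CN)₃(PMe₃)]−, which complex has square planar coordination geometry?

[Pd(CN)₃(PMe₃)]−

For [Sc(ox)Cl₂]−: Ligand charges: each oxalate is −2; each chloride is −1. With an overall charge of −1 the scandium centre must be in the +3 oxidation state. Sc sits in group 3, so the d-electron count is 3 − 3 = 0. A d⁰ ion has no crystal-field stabilisation preference between square planar and tetrahedral, so four ligands adopt the sterically favoured tetrahedral geometry. → tetrahedral.
For [Pd(CN)₃(PMe₃)]−: Summing ligand charges against the −1 overall charge gives an oxidation state of +2 for palladium. Group 10 minus oxidation state 2 gives a d⁸ configuration. A 4d d⁸ ion has a large crystal-field splitting; square planar leaves the high-energy d_{x²−y²} orbital empty and maximises CFSE. → square planar.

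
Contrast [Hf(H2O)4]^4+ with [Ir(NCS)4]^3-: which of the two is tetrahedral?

[Hf(H2O)4]^4+

For [Hf(H2O)4]^4+: Ligand charges: water is neutral. With an overall charge of +4 the hafnium centre must be in the +4 oxidation state. Group 4 minus oxidation state 4 gives a d⁰ configuration. A d⁰ ion has no crystal-field stabilisation preference between square planar and tetrahedral, so four ligands adopt the sterically favoured tetrahedral geometry. → tetrahedral.
For [Ir(NCS)4]^3-: Summing ligand charges against the −3 overall charge gives an oxidation state of +1 for iridium. Ir sits in group 9, so the d-electron count is 9 − 1 = 8. A 5d d⁸ ion has a large crystal-field splitting; square planar leaves the high-energy d_{x²−y²} orbital empty and maximises CFSE. → square planar.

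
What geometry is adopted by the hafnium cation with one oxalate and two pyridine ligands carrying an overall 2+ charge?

Summing ligand charges against the +2 overall charge gives an oxidation state of +4 for hafnium.
Hf sits in group 4, so the d-electron count is 4 − 4 = 0.
Counting donor atoms: 1×oxalate (bidentate) → 2 donors; 2×pyridine (monodentate) → 2 donors. Coordination number = 4.
A d⁰ ion has no crystal-field stabilisation preference between square planar and tetrahedral, so four ligands adopt the sterically favoured tetrahedral geometry.

tetrahedral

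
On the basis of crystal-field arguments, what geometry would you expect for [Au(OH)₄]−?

Ligand charges: each hydroxide is −1. With an overall charge of −1 the gold centre must be in the +3 oxidation state.
Group 11 minus oxidation state 3 gives a d⁸ configuration.
Coordination number: 4.
A 5d d⁸ ion has a large crystal-field splitting; square planar leaves the high-energy d_{x²−y²} orbital empty and maximises CFSE.

square planar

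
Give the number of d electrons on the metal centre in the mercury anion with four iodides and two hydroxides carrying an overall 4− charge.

d10

Summing ligand charges against the −4 overall charge gives an oxidation state of +2 for mercury.
Mercury is a group-12 element; Hg(II) is therefore d¹⁰.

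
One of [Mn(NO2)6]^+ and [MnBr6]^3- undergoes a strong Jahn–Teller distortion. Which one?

[Mn(NO2)6]^+: Summing ligand charges against the +1 overall charge gives an oxidation state of +7 for manganese. Mn sits in group 7, so the d-electron count is 7 − 7 = 0. The d⁰ configuration leaves the e_g set evenly filled (or empty) — no strong Jahn–Teller driving force.
[MnBr6]^3-: Ligand charges: each bromide is −1. With an overall charge of −3 the manganese centre must be in the +3 oxidation state. Group 7 minus oxidation state 3 gives a d⁴ configuration. Bromide is a weak-field ligand for a first-row metal, so the complex is high-spin. The t₂g³e_g¹ (high-spin) configuration has an unevenly filled e_g set; the Jahn–Teller theorem predicts a tetragonal distortion (typically axial elongation) to lift the degeneracy.

[MnBr6]^3-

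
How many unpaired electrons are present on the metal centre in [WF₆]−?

Summing ligand charges against the −1 overall charge gives an oxidation state of +5 for tungsten.
W sits in group 6, so the d-electron count is 6 − 5 = 1.
In an octahedral field the d¹ configuration is t₂g¹e_g⁰ (only one arrangement possible), giving 1 unpaired electron.

1 unpaired electron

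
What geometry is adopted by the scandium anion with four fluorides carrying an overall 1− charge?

tetrahedral

Summing ligand charges against the −1 overall charge gives an oxidation state of +3 for scandium.
Group 3 minus oxidation state 3 gives a d⁰ configuration.
Coordination number: 4.
A d⁰ ion has no crystal-field stabilisation preference between square planar and tetrahedral, so four ligands adopt the sterically favoured tetrahedral geometry.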